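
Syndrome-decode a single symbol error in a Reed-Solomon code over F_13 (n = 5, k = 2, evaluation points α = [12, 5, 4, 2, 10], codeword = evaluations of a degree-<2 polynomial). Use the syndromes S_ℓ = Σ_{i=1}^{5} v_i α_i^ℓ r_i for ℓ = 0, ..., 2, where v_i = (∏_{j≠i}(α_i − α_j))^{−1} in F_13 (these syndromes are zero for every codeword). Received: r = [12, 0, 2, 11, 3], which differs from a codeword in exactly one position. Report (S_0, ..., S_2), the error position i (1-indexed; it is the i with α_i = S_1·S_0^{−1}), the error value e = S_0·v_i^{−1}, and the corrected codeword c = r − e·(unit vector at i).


S = (8, 3, 6), error at position 4, error magnitude e = 5, c = [12, 0, 2, 6, 3].

Step 1: column multipliers v_i = (∏_{j≠i}(α_i − α_j))^{−1} mod 13.
  i = 1 (α = 12): (12−5)(12−4)(12−2)(12−10) = 7·8·10·2 = 1120 ≡ 2, so v_1 = 2^{−1} = 7 (mod 13).
  i = 2 (α = 5): (5−12)(5−4)(5−2)(5−10) = (−7)·1·3·(−5) = 105 ≡ 1, so v_2 = 1^{−1} = 1 (mod 13).
  i = 3 (α = 4): (4−12)(4−5)(4−2)(4−10) = (−8)·(−1)·2·(−6) = −96 ≡ 8, so v_3 = 8^{−1} = 5 (mod 13).
  i = 4 (α = 2): (2−12)(2−5)(2−4)(2−10) = (−10)·(−3)·(−2)·(−8) = 480 ≡ 12, so v_4 = 12^{−1} = 12 (mod 13).
  i = 5 (α = 10): (10−12)(10−5)(10−4)(10−2) = (−2)·5·6·8 = −480 ≡ 1, so v_5 = 1^{−1} = 1 (mod 13).
  v = [7, 1, 5, 12, 1].
Step 2: syndromes of r = [12, 0, 2, 11, 3] (all sums mod 13).
  S_0 = Σ v_i r_i = 7·12 + 1·0 + 5·2 + 12·11 + 1·3 = 229 ≡ 8.
  S_1 = Σ v_i α_i r_i = 7·12·12 + 1·5·0 + 5·4·2 + 12·2·11 + 1·10·3 = 1342 ≡ 3.
  α_i^2 mod 13 = [1, 12, 3, 4, 9].
  S_2 = Σ v_i α_i^2 r_i = 7·1·12 + 1·12·0 + 5·3·2 + 12·4·11 + 1·9·3 = 669 ≡ 6.
  S = (8, 3, 6) ≠ 0, so r is not a codeword (an error is present).
Step 3: locate the error. For a single error e at position i, S_ℓ = v_i·e·α_i^ℓ, so α_err = S_1/S_0.
  S_0^{−1} = 8^{−1} = 5 (mod 13), so α_err = 3·5 = 15 ≡ 2 = α_4. Error position i = 4.
  Consistency check: S_2/S_1 = 6·9 = 54 ≡ 2 = α_err ✓ (single-error assumption holds).
Step 4: error magnitude e = S_0/v_4 = S_0·∏_{j≠4}(α_4 − α_j) = 8·12 = 96 ≡ 5 (mod 13).
Step 5: correct position 4: c_4 = r_4 − e = 11 − 5 ≡ 6 (mod 13). Hence c = [12, 0, 2, 6, 3].
  Check: interpolating c through the α_i gives m(x) = 10 + 11·x (degree < 2) with m(α_i) = c_i for every i, so c is indeed a codeword.


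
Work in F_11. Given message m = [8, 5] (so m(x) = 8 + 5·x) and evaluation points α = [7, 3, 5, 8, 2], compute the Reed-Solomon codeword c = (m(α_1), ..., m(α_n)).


c = [10, 1, 0, 4, 7]

Message polynomial: m(x) = 8 + 5·x (mod 11).
For each evaluation point α_i, compute m(α_i) mod 11:
  α_1 = 7: Horner steps 5 → 10, so m(7) = 10.
  α_2 = 3: Horner steps 5 → 1, so m(3) = 1.
  α_3 = 5: Horner steps 5 → 0, so m(5) = 0.
  α_4 = 8: Horner steps 5 → 4, so m(8) = 4.
  α_5 = 2: Horner steps 5 → 7, so m(2) = 7.
Codeword c = [10, 1, 0, 4, 7] ∈ F_11^5.


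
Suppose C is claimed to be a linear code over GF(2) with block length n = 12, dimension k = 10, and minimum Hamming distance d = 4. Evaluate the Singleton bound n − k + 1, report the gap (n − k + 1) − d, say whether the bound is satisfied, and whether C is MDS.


Singleton RHS = n − k + 1 = 3, slack = -1, bound violated (no such code; not MDS).

Singleton bound: d ≤ n − k + 1.
Here n = 12, k = 10, so n − k + 1 = 3.
Given d = 4, check d ≤ 3: NO.
Slack = (n − k + 1) − d = -1.
The slack is negative: d = 4 exceeds n − k + 1 = 3 by 1, so the Singleton bound is violated and no linear [12, 10, 4]_2 code can exist. In particular it is not MDS (MDS requires d = n − k + 1 exactly).
Description: the claimed parameters are [12, 10, 4]_2; such a code would be impossible (violates the Singleton bound).


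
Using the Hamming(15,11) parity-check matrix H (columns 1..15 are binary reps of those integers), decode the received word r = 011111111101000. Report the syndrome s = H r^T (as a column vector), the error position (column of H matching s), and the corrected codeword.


s = (0, 1, 1, 0)^T, error position = 6, corrected codeword c = 011110111101000

Compute s = H r^T mod 2 one row at a time:
  s_1 = 1 + 1 + 1 + 0 + 1 + 0 + 0 + 0 = 4 ≡ 0 (mod 2).
  s_2 = 1 + 1 + 1 + 1 + 1 + 0 + 0 + 0 = 5 ≡ 1 (mod 2).
  s_3 = 1 + 1 + 1 + 1 + 1 + 0 + 0 + 0 = 5 ≡ 1 (mod 2).
  s_4 = 0 + 1 + 1 + 1 + 1 + 0 + 0 + 0 = 4 ≡ 0 (mod 2).
s = (0, 1, 1, 0)^T — this equals column 6 of H (binary 0110), so error is at position 6.
Correct: flip bit 6 of r = 011111111101000 to get c = 011110111101000.


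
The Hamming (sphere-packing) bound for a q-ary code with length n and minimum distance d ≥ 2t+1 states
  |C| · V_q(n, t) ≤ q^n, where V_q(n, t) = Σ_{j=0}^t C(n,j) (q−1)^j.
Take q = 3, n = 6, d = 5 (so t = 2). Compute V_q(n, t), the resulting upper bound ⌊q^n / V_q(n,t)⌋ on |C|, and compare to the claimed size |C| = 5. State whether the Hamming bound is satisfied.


V_q(n, t) = 73, q^n = 729, Hamming bound = 9, |C| = 5 ≤ bound (satisfied).

Step 1: Compute V_q(n, t) = Σ_{j=0}^2 C(n, j) (q−1)^j.
  j = 0: C(6,0)·(2)^0 = 1·1 = 1.
  j = 1: C(6,1)·(2)^1 = 6·2 = 12.
  j = 2: C(6,2)·(2)^2 = 15·4 = 60.
  V_q(n, t) = 1 + 12 + 60 = 73.
Step 2: q^n = 3^6 = 729.
Step 3: Hamming bound ⌊q^n / V_q(n,t)⌋ = ⌊729/73⌋ = 9.
Step 4: Compare |C| = 5 to 9: satisfied.
The claimed |C| lies below the Hamming bound.


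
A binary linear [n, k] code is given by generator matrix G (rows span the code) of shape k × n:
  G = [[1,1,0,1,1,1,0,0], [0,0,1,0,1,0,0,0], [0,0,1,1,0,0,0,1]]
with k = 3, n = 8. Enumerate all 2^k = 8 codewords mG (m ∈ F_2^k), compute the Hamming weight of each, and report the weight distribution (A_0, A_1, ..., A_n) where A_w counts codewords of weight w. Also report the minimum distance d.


Weight distribution: A_0 = 1, A_2 = 1, A_3 = 2, A_4 = 1, A_5 = 2, A_6 = 1. Minimum distance d = 2.

Enumerate all 2^3 = 8 messages m ∈ F_2^3.
For each, compute codeword c = mG in F_2^8, then tally its weight.
  m = 000 → c = 00000000, weight = 0.
  m = 100 → c = 11011100, weight = 5.
  m = 010 → c = 00101000, weight = 2.
  m = 110 → c = 11110100, weight = 5.
  m = 001 → c = 00110001, weight = 3.
  m = 101 → c = 11101101, weight = 6.
  m = 011 → c = 00011001, weight = 3.
  m = 111 → c = 11000101, weight = 4.
Tally weights:
  weight 0: 1 codewords.
  weight 2: 1 codewords.
  weight 3: 2 codewords.
  weight 4: 1 codewords.
  weight 5: 2 codewords.
  weight 6: 1 codewords.
Minimum distance d = smallest w > 0 with A_w > 0 = 2.
Sanity: Σ A_w = 8 = 2^3 = 8 ✓.


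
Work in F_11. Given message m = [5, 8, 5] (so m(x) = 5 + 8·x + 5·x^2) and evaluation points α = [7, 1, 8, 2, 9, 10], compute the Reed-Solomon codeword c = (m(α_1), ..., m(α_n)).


c = [9, 7, 4, 8, 9, 2]

Message polynomial: m(x) = 5 + 8·x + 5·x^2 (mod 11).
For each evaluation point α_i, compute m(α_i) mod 11:
  α_1 = 7: Horner steps 5 → 10 → 9, so m(7) = 9.
  α_2 = 1: Horner steps 5 → 2 → 7, so m(1) = 7.
  α_3 = 8: Horner steps 5 → 4 → 4, so m(8) = 4.
  α_4 = 2: Horner steps 5 → 7 → 8, so m(2) = 8.
  α_5 = 9: Horner steps 5 → 9 → 9, so m(9) = 9.
  α_6 = 10: Horner steps 5 → 3 → 2, so m(10) = 2.
Codeword c = [9, 7, 4, 8, 9, 2] ∈ F_11^6.


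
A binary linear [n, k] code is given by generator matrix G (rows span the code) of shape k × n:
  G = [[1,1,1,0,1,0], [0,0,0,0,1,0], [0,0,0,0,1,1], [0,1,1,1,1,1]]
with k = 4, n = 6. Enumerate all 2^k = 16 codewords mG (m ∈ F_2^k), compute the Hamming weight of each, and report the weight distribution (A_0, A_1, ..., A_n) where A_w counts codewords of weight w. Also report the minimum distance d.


Weight distribution: A_0 = 1, A_1 = 2, A_2 = 2, A_3 = 4, A_4 = 5, A_5 = 2. Minimum distance d = 1.

Enumerate all 2^4 = 16 messages m ∈ F_2^4.
For each, compute codeword c = mG in F_2^6, then tally its weight.
  m = 0000 → c = 000000, weight = 0.
  m = 1000 → c = 111010, weight = 4.
  m = 0100 → c = 000010, weight = 1.
  m = 1100 → c = 111000, weight = 3.
  m = 0010 → c = 000011, weight = 2.
  m = 1010 → c = 111001, weight = 4.
  m = 0110 → c = 000001, weight = 1.
  m = 1110 → c = 111011, weight = 5.
  m = 0001 → c = 011111, weight = 5.
  m = 1001 → c = 100101, weight = 3.
  m = 0101 → c = 011101, weight = 4.
  m = 1101 → c = 100111, weight = 4.
  m = 0011 → c = 011100, weight = 3.
  m = 1011 → c = 100110, weight = 3.
  m = 0111 → c = 011110, weight = 4.
  m = 1111 → c = 100100, weight = 2.
Tally weights:
  weight 0: 1 codewords.
  weight 1: 2 codewords.
  weight 2: 2 codewords.
  weight 3: 4 codewords.
  weight 4: 5 codewords.
  weight 5: 2 codewords.
Minimum distance d = smallest w > 0 with A_w > 0 = 1.
Sanity: Σ A_w = 16 = 2^4 = 16 ✓.


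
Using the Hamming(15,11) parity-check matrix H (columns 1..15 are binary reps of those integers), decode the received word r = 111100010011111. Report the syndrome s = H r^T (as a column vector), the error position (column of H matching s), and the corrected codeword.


s = (0, 1, 1, 1)^T, error position = 7, corrected codeword c = 111100110011111

Compute s = H r^T mod 2 one row at a time:
  s_1 = 1 + 0 + 0 + 1 + 1 + 1 + 1 + 1 = 6 ≡ 0 (mod 2).
  s_2 = 1 + 0 + 0 + 0 + 1 + 1 + 1 + 1 = 5 ≡ 1 (mod 2).
  s_3 = 1 + 1 + 0 + 0 + 0 + 1 + 1 + 1 = 5 ≡ 1 (mod 2).
  s_4 = 1 + 1 + 0 + 0 + 0 + 1 + 1 + 1 = 5 ≡ 1 (mod 2).
s = (0, 1, 1, 1)^T — this equals column 7 of H (binary 0111), so error is at position 7.
Correct: flip bit 7 of r = 111100010011111 to get c = 111100110011111.


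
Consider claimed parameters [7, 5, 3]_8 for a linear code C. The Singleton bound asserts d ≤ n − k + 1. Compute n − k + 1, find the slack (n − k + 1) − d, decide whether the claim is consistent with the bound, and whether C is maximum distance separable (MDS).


Singleton RHS = n − k + 1 = 3, slack = 0, bound satisfied, MDS.

Singleton bound: d ≤ n − k + 1.
Here n = 7, k = 5, so n − k + 1 = 3.
Given d = 3, check d ≤ 3: YES.
Slack = (n − k + 1) − d = 0.
The code is MDS (slack = 0).
Description: the claimed parameters are [7, 5, 3]_8; such a code would be MDS (meets Singleton bound).


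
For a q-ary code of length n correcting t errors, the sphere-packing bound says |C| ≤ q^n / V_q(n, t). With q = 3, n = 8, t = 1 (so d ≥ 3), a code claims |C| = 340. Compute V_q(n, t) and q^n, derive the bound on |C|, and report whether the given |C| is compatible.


V_q(n, t) = 17, q^n = 6561, Hamming bound = 385, |C| = 340 ≤ bound (satisfied).

Step 1: Compute V_q(n, t) = Σ_{j=0}^1 C(n, j) (q−1)^j.
  j = 0: C(8,0)·(2)^0 = 1·1 = 1.
  j = 1: C(8,1)·(2)^1 = 8·2 = 16.
  V_q(n, t) = 1 + 16 = 17.
Step 2: q^n = 3^8 = 6561.
Step 3: Hamming bound ⌊q^n / V_q(n,t)⌋ = ⌊6561/17⌋ = 385.
Step 4: Compare |C| = 340 to 385: satisfied.
The claimed |C| lies below the Hamming bound.


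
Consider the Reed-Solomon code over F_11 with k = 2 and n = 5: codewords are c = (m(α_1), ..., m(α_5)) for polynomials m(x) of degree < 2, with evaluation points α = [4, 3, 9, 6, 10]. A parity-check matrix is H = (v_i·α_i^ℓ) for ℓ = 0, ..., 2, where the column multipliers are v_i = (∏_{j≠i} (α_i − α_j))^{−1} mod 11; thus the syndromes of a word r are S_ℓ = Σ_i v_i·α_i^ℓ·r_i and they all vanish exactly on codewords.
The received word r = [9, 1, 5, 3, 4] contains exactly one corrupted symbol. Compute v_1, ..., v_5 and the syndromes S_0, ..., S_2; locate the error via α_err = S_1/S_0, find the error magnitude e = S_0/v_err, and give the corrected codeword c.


S = (8, 3, 8), error at position 5, error magnitude e = 2, c = [9, 1, 5, 3, 2].

Step 1: column multipliers v_i = (∏_{j≠i}(α_i − α_j))^{−1} mod 11.
  i = 1 (α = 4): (4−3)(4−9)(4−6)(4−10) = 1·(−5)·(−2)·(−6) = −60 ≡ 6, so v_1 = 6^{−1} = 2 (mod 11).
  i = 2 (α = 3): (3−4)(3−9)(3−6)(3−10) = (−1)·(−6)·(−3)·(−7) = 126 ≡ 5, so v_2 = 5^{−1} = 9 (mod 11).
  i = 3 (α = 9): (9−4)(9−3)(9−6)(9−10) = 5·6·3·(−1) = −90 ≡ 9, so v_3 = 9^{−1} = 5 (mod 11).
  i = 4 (α = 6): (6−4)(6−3)(6−9)(6−10) = 2·3·(−3)·(−4) = 72 ≡ 6, so v_4 = 6^{−1} = 2 (mod 11).
  i = 5 (α = 10): (10−4)(10−3)(10−9)(10−6) = 6·7·1·4 = 168 ≡ 3, so v_5 = 3^{−1} = 4 (mod 11).
  v = [2, 9, 5, 2, 4].
Step 2: syndromes of r = [9, 1, 5, 3, 4] (all sums mod 11).
  S_0 = Σ v_i r_i = 2·9 + 9·1 + 5·5 + 2·3 + 4·4 = 74 ≡ 8.
  S_1 = Σ v_i α_i r_i = 2·4·9 + 9·3·1 + 5·9·5 + 2·6·3 + 4·10·4 = 520 ≡ 3.
  α_i^2 mod 11 = [5, 9, 4, 3, 1].
  S_2 = Σ v_i α_i^2 r_i = 2·5·9 + 9·9·1 + 5·4·5 + 2·3·3 + 4·1·4 = 305 ≡ 8.
  S = (8, 3, 8) ≠ 0, so r is not a codeword (an error is present).
Step 3: locate the error. For a single error e at position i, S_ℓ = v_i·e·α_i^ℓ, so α_err = S_1/S_0.
  S_0^{−1} = 8^{−1} = 7 (mod 11), so α_err = 3·7 = 21 ≡ 10 = α_5. Error position i = 5.
  Consistency check: S_2/S_1 = 8·4 = 32 ≡ 10 = α_err ✓ (single-error assumption holds).
Step 4: error magnitude e = S_0/v_5 = S_0·∏_{j≠5}(α_5 − α_j) = 8·3 = 24 ≡ 2 (mod 11).
Step 5: correct position 5: c_5 = r_5 − e = 4 − 2 ≡ 2 (mod 11). Hence c = [9, 1, 5, 3, 2].
  Check: interpolating c through the α_i gives m(x) = 10 + 8·x (degree < 2) with m(α_i) = c_i for every i, so c is indeed a codeword.


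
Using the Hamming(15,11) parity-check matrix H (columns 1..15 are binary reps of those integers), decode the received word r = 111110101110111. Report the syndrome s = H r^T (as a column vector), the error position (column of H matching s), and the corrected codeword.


s = (0, 0, 1, 0)^T, error position = 2, corrected codeword c = 101110101110111

Compute s = H r^T mod 2 one row at a time:
  s_1 = 0 + 1 + 1 + 1 + 0 + 1 + 1 + 1 = 6 ≡ 0 (mod 2).
  s_2 = 1 + 1 + 0 + 1 + 0 + 1 + 1 + 1 = 6 ≡ 0 (mod 2).
  s_3 = 1 + 1 + 0 + 1 + 1 + 1 + 1 + 1 = 7 ≡ 1 (mod 2).
  s_4 = 1 + 1 + 1 + 1 + 1 + 1 + 1 + 1 = 8 ≡ 0 (mod 2).
s = (0, 0, 1, 0)^T — this equals column 2 of H (binary 0010), so error is at position 2.
Correct: flip bit 2 of r = 111110101110111 to get c = 101110101110111.


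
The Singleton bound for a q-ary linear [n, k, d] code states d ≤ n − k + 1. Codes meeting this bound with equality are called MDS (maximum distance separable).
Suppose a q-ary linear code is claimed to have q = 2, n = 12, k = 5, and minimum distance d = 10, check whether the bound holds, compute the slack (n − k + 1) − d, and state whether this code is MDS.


Singleton RHS = n − k + 1 = 8, slack = -2, bound violated (no such code; not MDS).

Singleton bound: d ≤ n − k + 1.
Here n = 12, k = 5, so n − k + 1 = 8.
Given d = 10, check d ≤ 8: NO.
Slack = (n − k + 1) − d = -2.
The slack is negative: d = 10 exceeds n − k + 1 = 8 by 2, so the Singleton bound is violated and no linear [12, 5, 10]_2 code can exist. In particular it is not MDS (MDS requires d = n − k + 1 exactly).
Description: the claimed parameters are [12, 5, 10]_2; such a code would be impossible (violates the Singleton bound).


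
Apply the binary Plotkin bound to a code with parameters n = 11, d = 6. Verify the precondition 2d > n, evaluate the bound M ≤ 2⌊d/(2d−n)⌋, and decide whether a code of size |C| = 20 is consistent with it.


Plotkin bound M ≤ 12; given |C| = 20 > bound (violated).

Check applicability: 2d = 12, n = 11.
2d − n = 1 > 0, so Plotkin applies.
Compute d/(2d−n) = 6/1 ≈ 6.0000.
⌊d/(2d−n)⌋ = 6.
Plotkin bound: M ≤ 2·6 = 12.
Given |C| = 20, check: VIOLATED.
This |C| is above the Plotkin bound, so no binary code with n = 11, d = 6 and 20 codewords exists.


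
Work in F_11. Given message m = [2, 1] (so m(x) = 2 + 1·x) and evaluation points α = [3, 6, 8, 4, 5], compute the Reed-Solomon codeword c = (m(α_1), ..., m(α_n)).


c = [5, 8, 10, 6, 7]

Message polynomial: m(x) = 2 + 1·x (mod 11).
For each evaluation point α_i, compute m(α_i) mod 11:
  α_1 = 3: Horner steps 1 → 5, so m(3) = 5.
  α_2 = 6: Horner steps 1 → 8, so m(6) = 8.
  α_3 = 8: Horner steps 1 → 10, so m(8) = 10.
  α_4 = 4: Horner steps 1 → 6, so m(4) = 6.
  α_5 = 5: Horner steps 1 → 7, so m(5) = 7.
Codeword c = [5, 8, 10, 6, 7] ∈ F_11^5.


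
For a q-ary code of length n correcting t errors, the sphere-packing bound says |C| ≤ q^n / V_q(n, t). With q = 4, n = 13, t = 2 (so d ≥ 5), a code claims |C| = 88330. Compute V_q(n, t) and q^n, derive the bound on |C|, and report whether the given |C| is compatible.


V_q(n, t) = 742, q^n = 67108864, Hamming bound = 90443, |C| = 88330 ≤ bound (satisfied).

Step 1: Compute V_q(n, t) = Σ_{j=0}^2 C(n, j) (q−1)^j.
  j = 0: C(13,0)·(3)^0 = 1·1 = 1.
  j = 1: C(13,1)·(3)^1 = 13·3 = 39.
  j = 2: C(13,2)·(3)^2 = 78·9 = 702.
  V_q(n, t) = 1 + 39 + 702 = 742.
Step 2: q^n = 4^13 = 67108864.
Step 3: Hamming bound ⌊q^n / V_q(n,t)⌋ = ⌊67108864/742⌋ = 90443.
Step 4: Compare |C| = 88330 to 90443: satisfied.
The claimed |C| lies below the Hamming bound.


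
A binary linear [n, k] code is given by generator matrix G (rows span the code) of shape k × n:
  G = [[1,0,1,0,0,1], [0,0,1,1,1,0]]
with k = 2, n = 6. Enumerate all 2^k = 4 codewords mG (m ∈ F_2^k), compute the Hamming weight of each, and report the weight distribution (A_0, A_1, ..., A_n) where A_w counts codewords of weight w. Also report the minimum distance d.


Weight distribution: A_0 = 1, A_3 = 2, A_4 = 1. Minimum distance d = 3.

Enumerate all 2^2 = 4 messages m ∈ F_2^2.
For each, compute codeword c = mG in F_2^6, then tally its weight.
  m = 00 → c = 000000, weight = 0.
  m = 10 → c = 101001, weight = 3.
  m = 01 → c = 001110, weight = 3.
  m = 11 → c = 100111, weight = 4.
Tally weights:
  weight 0: 1 codewords.
  weight 3: 2 codewords.
  weight 4: 1 codewords.
Minimum distance d = smallest w > 0 with A_w > 0 = 3.
Sanity: Σ A_w = 4 = 2^2 = 4 ✓.


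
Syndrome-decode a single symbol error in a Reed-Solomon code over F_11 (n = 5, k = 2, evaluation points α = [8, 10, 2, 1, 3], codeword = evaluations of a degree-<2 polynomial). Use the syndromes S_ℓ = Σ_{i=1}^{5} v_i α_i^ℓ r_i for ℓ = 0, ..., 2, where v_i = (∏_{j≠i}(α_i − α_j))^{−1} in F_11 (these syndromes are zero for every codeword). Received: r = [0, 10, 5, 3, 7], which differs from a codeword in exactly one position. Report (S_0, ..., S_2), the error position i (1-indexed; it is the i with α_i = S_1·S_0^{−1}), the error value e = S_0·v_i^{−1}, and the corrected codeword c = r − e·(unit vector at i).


S = (3, 2, 5), error at position 1, error magnitude e = 5, c = [6, 10, 5, 3, 7].

Step 1: column multipliers v_i = (∏_{j≠i}(α_i − α_j))^{−1} mod 11.
  i = 1 (α = 8): (8−10)(8−2)(8−1)(8−3) = (−2)·6·7·5 = −420 ≡ 9, so v_1 = 9^{−1} = 5 (mod 11).
  i = 2 (α = 10): (10−8)(10−2)(10−1)(10−3) = 2·8·9·7 = 1008 ≡ 7, so v_2 = 7^{−1} = 8 (mod 11).
  i = 3 (α = 2): (2−8)(2−10)(2−1)(2−3) = (−6)·(−8)·1·(−1) = −48 ≡ 7, so v_3 = 7^{−1} = 8 (mod 11).
  i = 4 (α = 1): (1−8)(1−10)(1−2)(1−3) = (−7)·(−9)·(−1)·(−2) = 126 ≡ 5, so v_4 = 5^{−1} = 9 (mod 11).
  i = 5 (α = 3): (3−8)(3−10)(3−2)(3−1) = (−5)·(−7)·1·2 = 70 ≡ 4, so v_5 = 4^{−1} = 3 (mod 11).
  v = [5, 8, 8, 9, 3].
Step 2: syndromes of r = [0, 10, 5, 3, 7] (all sums mod 11).
  S_0 = Σ v_i r_i = 5·0 + 8·10 + 8·5 + 9·3 + 3·7 = 168 ≡ 3.
  S_1 = Σ v_i α_i r_i = 5·8·0 + 8·10·10 + 8·2·5 + 9·1·3 + 3·3·7 = 970 ≡ 2.
  α_i^2 mod 11 = [9, 1, 4, 1, 9].
  S_2 = Σ v_i α_i^2 r_i = 5·9·0 + 8·1·10 + 8·4·5 + 9·1·3 + 3·9·7 = 456 ≡ 5.
  S = (3, 2, 5) ≠ 0, so r is not a codeword (an error is present).
Step 3: locate the error. For a single error e at position i, S_ℓ = v_i·e·α_i^ℓ, so α_err = S_1/S_0.
  S_0^{−1} = 3^{−1} = 4 (mod 11), so α_err = 2·4 = 8 ≡ 8 = α_1. Error position i = 1.
  Consistency check: S_2/S_1 = 5·6 = 30 ≡ 8 = α_err ✓ (single-error assumption holds).
Step 4: error magnitude e = S_0/v_1 = S_0·∏_{j≠1}(α_1 − α_j) = 3·9 = 27 ≡ 5 (mod 11).
Step 5: correct position 1: c_1 = r_1 − e = 0 − 5 ≡ 6 (mod 11). Hence c = [6, 10, 5, 3, 7].
  Check: interpolating c through the α_i gives m(x) = 1 + 2·x (degree < 2) with m(α_i) = c_i for every i, so c is indeed a codeword.


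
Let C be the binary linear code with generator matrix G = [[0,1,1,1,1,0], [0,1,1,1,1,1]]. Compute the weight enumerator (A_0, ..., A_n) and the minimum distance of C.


Weight distribution: A_0 = 1, A_1 = 1, A_4 = 1, A_5 = 1. Minimum distance d = 1.

Enumerate all 2^2 = 4 messages m ∈ F_2^2.
For each, compute codeword c = mG in F_2^6, then tally its weight.
  m = 00 → c = 000000, weight = 0.
  m = 10 → c = 011110, weight = 4.
  m = 01 → c = 011111, weight = 5.
  m = 11 → c = 000001, weight = 1.
Tally weights:
  weight 0: 1 codewords.
  weight 1: 1 codewords.
  weight 4: 1 codewords.
  weight 5: 1 codewords.
Minimum distance d = smallest w > 0 with A_w > 0 = 1.
Sanity: Σ A_w = 4 = 2^2 = 4 ✓.


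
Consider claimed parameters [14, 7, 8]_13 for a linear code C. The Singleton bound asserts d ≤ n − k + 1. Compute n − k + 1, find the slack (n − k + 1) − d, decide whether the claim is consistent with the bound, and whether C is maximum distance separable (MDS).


Singleton RHS = n − k + 1 = 8, slack = 0, bound satisfied, MDS.

Singleton bound: d ≤ n − k + 1.
Here n = 14, k = 7, so n − k + 1 = 8.
Given d = 8, check d ≤ 8: YES.
Slack = (n − k + 1) − d = 0.
The code is MDS (slack = 0).
Description: the claimed parameters are [14, 7, 8]_13; such a code would be MDS (meets Singleton bound).


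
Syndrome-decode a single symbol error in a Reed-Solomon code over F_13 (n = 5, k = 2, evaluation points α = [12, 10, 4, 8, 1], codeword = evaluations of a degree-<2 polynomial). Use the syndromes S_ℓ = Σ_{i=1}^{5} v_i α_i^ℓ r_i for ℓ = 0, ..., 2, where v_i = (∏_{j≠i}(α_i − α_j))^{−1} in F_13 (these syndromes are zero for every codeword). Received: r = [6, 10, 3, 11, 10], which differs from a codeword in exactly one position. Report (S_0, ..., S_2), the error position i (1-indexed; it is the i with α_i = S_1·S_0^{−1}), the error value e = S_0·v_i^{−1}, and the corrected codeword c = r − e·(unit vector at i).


S = (12, 3, 4), error at position 2, error magnitude e = 8, c = [6, 2, 3, 11, 10].

Step 1: column multipliers v_i = (∏_{j≠i}(α_i − α_j))^{−1} mod 13.
  i = 1 (α = 12): (12−10)(12−4)(12−8)(12−1) = 2·8·4·11 = 704 ≡ 2, so v_1 = 2^{−1} = 7 (mod 13).
  i = 2 (α = 10): (10−12)(10−4)(10−8)(10−1) = (−2)·6·2·9 = −216 ≡ 5, so v_2 = 5^{−1} = 8 (mod 13).
  i = 3 (α = 4): (4−12)(4−10)(4−8)(4−1) = (−8)·(−6)·(−4)·3 = −576 ≡ 9, so v_3 = 9^{−1} = 3 (mod 13).
  i = 4 (α = 8): (8−12)(8−10)(8−4)(8−1) = (−4)·(−2)·4·7 = 224 ≡ 3, so v_4 = 3^{−1} = 9 (mod 13).
  i = 5 (α = 1): (1−12)(1−10)(1−4)(1−8) = (−11)·(−9)·(−3)·(−7) = 2079 ≡ 12, so v_5 = 12^{−1} = 12 (mod 13).
  v = [7, 8, 3, 9, 12].
Step 2: syndromes of r = [6, 10, 3, 11, 10] (all sums mod 13).
  S_0 = Σ v_i r_i = 7·6 + 8·10 + 3·3 + 9·11 + 12·10 = 350 ≡ 12.
  S_1 = Σ v_i α_i r_i = 7·12·6 + 8·10·10 + 3·4·3 + 9·8·11 + 12·1·10 = 2252 ≡ 3.
  α_i^2 mod 13 = [1, 9, 3, 12, 1].
  S_2 = Σ v_i α_i^2 r_i = 7·1·6 + 8·9·10 + 3·3·3 + 9·12·11 + 12·1·10 = 2097 ≡ 4.
  S = (12, 3, 4) ≠ 0, so r is not a codeword (an error is present).
Step 3: locate the error. For a single error e at position i, S_ℓ = v_i·e·α_i^ℓ, so α_err = S_1/S_0.
  S_0^{−1} = 12^{−1} = 12 (mod 13), so α_err = 3·12 = 36 ≡ 10 = α_2. Error position i = 2.
  Consistency check: S_2/S_1 = 4·9 = 36 ≡ 10 = α_err ✓ (single-error assumption holds).
Step 4: error magnitude e = S_0/v_2 = S_0·∏_{j≠2}(α_2 − α_j) = 12·5 = 60 ≡ 8 (mod 13).
Step 5: correct position 2: c_2 = r_2 − e = 10 − 8 ≡ 2 (mod 13). Hence c = [6, 2, 3, 11, 10].
  Check: interpolating c through the α_i gives m(x) = 8 + 2·x (degree < 2) with m(α_i) = c_i for every i, so c is indeed a codeword.


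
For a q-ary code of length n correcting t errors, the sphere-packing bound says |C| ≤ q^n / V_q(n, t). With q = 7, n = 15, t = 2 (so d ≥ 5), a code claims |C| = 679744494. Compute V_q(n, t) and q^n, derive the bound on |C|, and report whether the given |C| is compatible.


V_q(n, t) = 3871, q^n = 4747561509943, Hamming bound = 1226443169, |C| = 679744494 ≤ bound (satisfied).

Step 1: Compute V_q(n, t) = Σ_{j=0}^2 C(n, j) (q−1)^j.
  j = 0: C(15,0)·(6)^0 = 1·1 = 1.
  j = 1: C(15,1)·(6)^1 = 15·6 = 90.
  j = 2: C(15,2)·(6)^2 = 105·36 = 3780.
  V_q(n, t) = 1 + 90 + 3780 = 3871.
Step 2: q^n = 7^15 = 4747561509943.
Step 3: Hamming bound ⌊q^n / V_q(n,t)⌋ = ⌊4747561509943/3871⌋ = 1226443169.
Step 4: Compare |C| = 679744494 to 1226443169: satisfied.
The claimed |C| lies below the Hamming bound.


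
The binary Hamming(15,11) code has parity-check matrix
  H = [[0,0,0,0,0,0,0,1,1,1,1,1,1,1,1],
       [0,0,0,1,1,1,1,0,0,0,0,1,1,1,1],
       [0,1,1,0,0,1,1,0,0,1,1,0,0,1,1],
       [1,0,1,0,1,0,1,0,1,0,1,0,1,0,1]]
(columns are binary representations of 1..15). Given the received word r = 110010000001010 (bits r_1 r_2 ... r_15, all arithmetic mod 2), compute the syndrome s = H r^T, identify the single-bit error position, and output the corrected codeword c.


s = (0, 1, 0, 0)^T, error position = 4, corrected codeword c = 110110000001010

Compute s = H r^T mod 2 one row at a time:
  s_1 = 0 + 0 + 0 + 0 + 1 + 0 + 1 + 0 = 2 ≡ 0 (mod 2).
  s_2 = 0 + 1 + 0 + 0 + 1 + 0 + 1 + 0 = 3 ≡ 1 (mod 2).
  s_3 = 1 + 0 + 0 + 0 + 0 + 0 + 1 + 0 = 2 ≡ 0 (mod 2).
  s_4 = 1 + 0 + 1 + 0 + 0 + 0 + 0 + 0 = 2 ≡ 0 (mod 2).
s = (0, 1, 0, 0)^T — this equals column 4 of H (binary 0100), so error is at position 4.
Correct: flip bit 4 of r = 110010000001010 to get c = 110110000001010.


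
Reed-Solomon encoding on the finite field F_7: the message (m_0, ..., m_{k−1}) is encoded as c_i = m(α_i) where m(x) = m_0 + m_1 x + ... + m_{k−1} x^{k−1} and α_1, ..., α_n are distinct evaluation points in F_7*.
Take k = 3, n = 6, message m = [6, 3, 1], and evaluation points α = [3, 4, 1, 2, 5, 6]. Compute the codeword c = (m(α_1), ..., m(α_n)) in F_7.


c = [3, 6, 3, 2, 4, 4]

Message polynomial: m(x) = 6 + 3·x + 1·x^2 (mod 7).
For each evaluation point α_i, compute m(α_i) mod 7:
  α_1 = 3: Horner steps 1 → 6 → 3, so m(3) = 3.
  α_2 = 4: Horner steps 1 → 0 → 6, so m(4) = 6.
  α_3 = 1: Horner steps 1 → 4 → 3, so m(1) = 3.
  α_4 = 2: Horner steps 1 → 5 → 2, so m(2) = 2.
  α_5 = 5: Horner steps 1 → 1 → 4, so m(5) = 4.
  α_6 = 6: Horner steps 1 → 2 → 4, so m(6) = 4.
Codeword c = [3, 6, 3, 2, 4, 4] ∈ F_7^6.


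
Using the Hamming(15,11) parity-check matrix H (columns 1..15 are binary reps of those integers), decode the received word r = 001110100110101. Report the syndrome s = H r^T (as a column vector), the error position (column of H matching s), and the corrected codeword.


s = (0, 1, 1, 0)^T, error position = 6, corrected codeword c = 001111100110101

Compute s = H r^T mod 2 one row at a time:
  s_1 = 0 + 0 + 1 + 1 + 0 + 1 + 0 + 1 = 4 ≡ 0 (mod 2).
  s_2 = 1 + 1 + 0 + 1 + 0 + 1 + 0 + 1 = 5 ≡ 1 (mod 2).
  s_3 = 0 + 1 + 0 + 1 + 1 + 1 + 0 + 1 = 5 ≡ 1 (mod 2).
  s_4 = 0 + 1 + 1 + 1 + 0 + 1 + 1 + 1 = 6 ≡ 0 (mod 2).
s = (0, 1, 1, 0)^T — this equals column 6 of H (binary 0110), so error is at position 6.
Correct: flip bit 6 of r = 001110100110101 to get c = 001111100110101.


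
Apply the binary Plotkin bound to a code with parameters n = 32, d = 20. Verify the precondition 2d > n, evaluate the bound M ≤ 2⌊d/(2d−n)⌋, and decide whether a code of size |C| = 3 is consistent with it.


Plotkin bound M ≤ 4; given |C| = 3 ≤ bound (satisfied).

Check applicability: 2d = 40, n = 32.
2d − n = 8 > 0, so Plotkin applies.
Compute d/(2d−n) = 20/8 ≈ 2.5000.
⌊d/(2d−n)⌋ = 2.
Plotkin bound: M ≤ 2·2 = 4.
Given |C| = 3, check: satisfied.
This |C| is below the Plotkin bound.


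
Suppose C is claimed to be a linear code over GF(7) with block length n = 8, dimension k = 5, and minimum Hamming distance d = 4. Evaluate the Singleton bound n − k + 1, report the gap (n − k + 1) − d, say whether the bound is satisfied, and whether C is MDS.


Singleton RHS = n − k + 1 = 4, slack = 0, bound satisfied, MDS.

Singleton bound: d ≤ n − k + 1.
Here n = 8, k = 5, so n − k + 1 = 4.
Given d = 4, check d ≤ 4: YES.
Slack = (n − k + 1) − d = 0.
The code is MDS (slack = 0).
Description: the claimed parameters are [8, 5, 4]_7; such a code would be MDS (meets Singleton bound).


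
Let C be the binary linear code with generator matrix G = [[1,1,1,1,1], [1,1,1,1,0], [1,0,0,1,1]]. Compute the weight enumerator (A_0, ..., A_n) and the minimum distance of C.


Weight distribution: A_0 = 1, A_1 = 1, A_2 = 2, A_3 = 2, A_4 = 1, A_5 = 1. Minimum distance d = 1.

Enumerate all 2^3 = 8 messages m ∈ F_2^3.
For each, compute codeword c = mG in F_2^5, then tally its weight.
  m = 000 → c = 00000, weight = 0.
  m = 100 → c = 11111, weight = 5.
  m = 010 → c = 11110, weight = 4.
  m = 110 → c = 00001, weight = 1.
  m = 001 → c = 10011, weight = 3.
  m = 101 → c = 01100, weight = 2.
  m = 011 → c = 01101, weight = 3.
  m = 111 → c = 10010, weight = 2.
Tally weights:
  weight 0: 1 codewords.
  weight 1: 1 codewords.
  weight 2: 2 codewords.
  weight 3: 2 codewords.
  weight 4: 1 codewords.
  weight 5: 1 codewords.
Minimum distance d = smallest w > 0 with A_w > 0 = 1.
Sanity: Σ A_w = 8 = 2^3 = 8 ✓.


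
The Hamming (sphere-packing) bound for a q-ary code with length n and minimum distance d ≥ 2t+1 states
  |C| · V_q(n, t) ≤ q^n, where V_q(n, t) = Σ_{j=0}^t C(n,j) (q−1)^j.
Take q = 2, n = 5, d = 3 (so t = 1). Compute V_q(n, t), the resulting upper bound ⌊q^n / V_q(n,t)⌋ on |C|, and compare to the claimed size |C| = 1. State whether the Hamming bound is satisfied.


V_q(n, t) = 6, q^n = 32, Hamming bound = 5, |C| = 1 ≤ bound (satisfied).

Step 1: Compute V_q(n, t) = Σ_{j=0}^1 C(n, j) (q−1)^j.
  j = 0: C(5,0)·(1)^0 = 1·1 = 1.
  j = 1: C(5,1)·(1)^1 = 5·1 = 5.
  V_q(n, t) = 1 + 5 = 6.
Step 2: q^n = 2^5 = 32.
Step 3: Hamming bound ⌊q^n / V_q(n,t)⌋ = ⌊32/6⌋ = 5.
Step 4: Compare |C| = 1 to 5: satisfied.
The claimed |C| lies below the Hamming bound.


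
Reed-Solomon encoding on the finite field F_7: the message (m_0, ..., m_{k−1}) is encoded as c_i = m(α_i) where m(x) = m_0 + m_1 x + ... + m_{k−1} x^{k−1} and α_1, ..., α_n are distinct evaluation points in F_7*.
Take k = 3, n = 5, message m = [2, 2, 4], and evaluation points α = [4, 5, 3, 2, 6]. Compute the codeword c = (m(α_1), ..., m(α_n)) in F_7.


c = [4, 0, 2, 1, 4]

Message polynomial: m(x) = 2 + 2·x + 4·x^2 (mod 7).
For each evaluation point α_i, compute m(α_i) mod 7:
  α_1 = 4: Horner steps 4 → 4 → 4, so m(4) = 4.
  α_2 = 5: Horner steps 4 → 1 → 0, so m(5) = 0.
  α_3 = 3: Horner steps 4 → 0 → 2, so m(3) = 2.
  α_4 = 2: Horner steps 4 → 3 → 1, so m(2) = 1.
  α_5 = 6: Horner steps 4 → 5 → 4, so m(6) = 4.
Codeword c = [4, 0, 2, 1, 4] ∈ F_7^5.


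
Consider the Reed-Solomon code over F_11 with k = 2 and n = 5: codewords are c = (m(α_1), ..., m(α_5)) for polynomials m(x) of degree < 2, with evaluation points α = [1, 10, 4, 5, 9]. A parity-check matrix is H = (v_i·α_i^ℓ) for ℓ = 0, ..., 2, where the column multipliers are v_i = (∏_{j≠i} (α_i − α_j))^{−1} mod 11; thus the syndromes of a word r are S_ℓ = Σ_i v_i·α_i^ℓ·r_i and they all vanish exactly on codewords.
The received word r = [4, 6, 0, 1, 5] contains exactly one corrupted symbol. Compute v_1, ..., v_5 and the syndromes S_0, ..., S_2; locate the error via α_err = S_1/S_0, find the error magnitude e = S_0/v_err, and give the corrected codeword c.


S = (3, 3, 3), error at position 1, error magnitude e = 7, c = [8, 6, 0, 1, 5].

Step 1: column multipliers v_i = (∏_{j≠i}(α_i − α_j))^{−1} mod 11.
  i = 1 (α = 1): (1−10)(1−4)(1−5)(1−9) = (−9)·(−3)·(−4)·(−8) = 864 ≡ 6, so v_1 = 6^{−1} = 2 (mod 11).
  i = 2 (α = 10): (10−1)(10−4)(10−5)(10−9) = 9·6·5·1 = 270 ≡ 6, so v_2 = 6^{−1} = 2 (mod 11).
  i = 3 (α = 4): (4−1)(4−10)(4−5)(4−9) = 3·(−6)·(−1)·(−5) = −90 ≡ 9, so v_3 = 9^{−1} = 5 (mod 11).
  i = 4 (α = 5): (5−1)(5−10)(5−4)(5−9) = 4·(−5)·1·(−4) = 80 ≡ 3, so v_4 = 3^{−1} = 4 (mod 11).
  i = 5 (α = 9): (9−1)(9−10)(9−4)(9−5) = 8·(−1)·5·4 = −160 ≡ 5, so v_5 = 5^{−1} = 9 (mod 11).
  v = [2, 2, 5, 4, 9].
Step 2: syndromes of r = [4, 6, 0, 1, 5] (all sums mod 11).
  S_0 = Σ v_i r_i = 2·4 + 2·6 + 5·0 + 4·1 + 9·5 = 69 ≡ 3.
  S_1 = Σ v_i α_i r_i = 2·1·4 + 2·10·6 + 5·4·0 + 4·5·1 + 9·9·5 = 553 ≡ 3.
  α_i^2 mod 11 = [1, 1, 5, 3, 4].
  S_2 = Σ v_i α_i^2 r_i = 2·1·4 + 2·1·6 + 5·5·0 + 4·3·1 + 9·4·5 = 212 ≡ 3.
  S = (3, 3, 3) ≠ 0, so r is not a codeword (an error is present).
Step 3: locate the error. For a single error e at position i, S_ℓ = v_i·e·α_i^ℓ, so α_err = S_1/S_0.
  S_0^{−1} = 3^{−1} = 4 (mod 11), so α_err = 3·4 = 12 ≡ 1 = α_1. Error position i = 1.
  Consistency check: S_2/S_1 = 3·4 = 12 ≡ 1 = α_err ✓ (single-error assumption holds).
Step 4: error magnitude e = S_0/v_1 = S_0·∏_{j≠1}(α_1 − α_j) = 3·6 = 18 ≡ 7 (mod 11).
Step 5: correct position 1: c_1 = r_1 − e = 4 − 7 ≡ 8 (mod 11). Hence c = [8, 6, 0, 1, 5].
  Check: interpolating c through the α_i gives m(x) = 7 + 1·x (degree < 2) with m(α_i) = c_i for every i, so c is indeed a codeword.


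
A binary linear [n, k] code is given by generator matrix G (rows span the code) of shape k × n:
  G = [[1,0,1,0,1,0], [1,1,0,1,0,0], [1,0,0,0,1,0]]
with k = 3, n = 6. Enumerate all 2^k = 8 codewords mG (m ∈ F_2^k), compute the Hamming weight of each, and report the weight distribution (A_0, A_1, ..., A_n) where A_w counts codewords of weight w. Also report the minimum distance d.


Weight distribution: A_0 = 1, A_1 = 1, A_2 = 1, A_3 = 3, A_4 = 2. Minimum distance d = 1.

Enumerate all 2^3 = 8 messages m ∈ F_2^3.
For each, compute codeword c = mG in F_2^6, then tally its weight.
  m = 000 → c = 000000, weight = 0.
  m = 100 → c = 101010, weight = 3.
  m = 010 → c = 110100, weight = 3.
  m = 110 → c = 011110, weight = 4.
  m = 001 → c = 100010, weight = 2.
  m = 101 → c = 001000, weight = 1.
  m = 011 → c = 010110, weight = 3.
  m = 111 → c = 111100, weight = 4.
Tally weights:
  weight 0: 1 codewords.
  weight 1: 1 codewords.
  weight 2: 1 codewords.
  weight 3: 3 codewords.
  weight 4: 2 codewords.
Minimum distance d = smallest w > 0 with A_w > 0 = 1.
Sanity: Σ A_w = 8 = 2^3 = 8 ✓.


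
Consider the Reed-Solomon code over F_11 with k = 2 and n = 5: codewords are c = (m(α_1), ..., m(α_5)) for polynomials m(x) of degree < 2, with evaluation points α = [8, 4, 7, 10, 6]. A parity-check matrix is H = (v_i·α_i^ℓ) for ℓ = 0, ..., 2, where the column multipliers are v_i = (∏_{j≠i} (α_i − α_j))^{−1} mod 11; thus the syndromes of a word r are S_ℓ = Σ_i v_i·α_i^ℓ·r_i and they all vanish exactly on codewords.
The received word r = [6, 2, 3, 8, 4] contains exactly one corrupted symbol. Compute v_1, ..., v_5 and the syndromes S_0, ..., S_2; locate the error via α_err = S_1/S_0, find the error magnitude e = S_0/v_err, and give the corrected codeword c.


S = (1, 7, 5), error at position 3, error magnitude e = 9, c = [6, 2, 5, 8, 4].

Step 1: column multipliers v_i = (∏_{j≠i}(α_i − α_j))^{−1} mod 11.
  i = 1 (α = 8): (8−4)(8−7)(8−10)(8−6) = 4·1·(−2)·2 = −16 ≡ 6, so v_1 = 6^{−1} = 2 (mod 11).
  i = 2 (α = 4): (4−8)(4−7)(4−10)(4−6) = (−4)·(−3)·(−6)·(−2) = 144 ≡ 1, so v_2 = 1^{−1} = 1 (mod 11).
  i = 3 (α = 7): (7−8)(7−4)(7−10)(7−6) = (−1)·3·(−3)·1 = 9 ≡ 9, so v_3 = 9^{−1} = 5 (mod 11).
  i = 4 (α = 10): (10−8)(10−4)(10−7)(10−6) = 2·6·3·4 = 144 ≡ 1, so v_4 = 1^{−1} = 1 (mod 11).
  i = 5 (α = 6): (6−8)(6−4)(6−7)(6−10) = (−2)·2·(−1)·(−4) = −16 ≡ 6, so v_5 = 6^{−1} = 2 (mod 11).
  v = [2, 1, 5, 1, 2].
Step 2: syndromes of r = [6, 2, 3, 8, 4] (all sums mod 11).
  S_0 = Σ v_i r_i = 2·6 + 1·2 + 5·3 + 1·8 + 2·4 = 45 ≡ 1.
  S_1 = Σ v_i α_i r_i = 2·8·6 + 1·4·2 + 5·7·3 + 1·10·8 + 2·6·4 = 337 ≡ 7.
  α_i^2 mod 11 = [9, 5, 5, 1, 3].
  S_2 = Σ v_i α_i^2 r_i = 2·9·6 + 1·5·2 + 5·5·3 + 1·1·8 + 2·3·4 = 225 ≡ 5.
  S = (1, 7, 5) ≠ 0, so r is not a codeword (an error is present).
Step 3: locate the error. For a single error e at position i, S_ℓ = v_i·e·α_i^ℓ, so α_err = S_1/S_0.
  S_0^{−1} = 1^{−1} = 1 (mod 11), so α_err = 7·1 = 7 ≡ 7 = α_3. Error position i = 3.
  Consistency check: S_2/S_1 = 5·8 = 40 ≡ 7 = α_err ✓ (single-error assumption holds).
Step 4: error magnitude e = S_0/v_3 = S_0·∏_{j≠3}(α_3 − α_j) = 1·9 = 9 ≡ 9 (mod 11).
Step 5: correct position 3: c_3 = r_3 − e = 3 − 9 ≡ 5 (mod 11). Hence c = [6, 2, 5, 8, 4].
  Check: interpolating c through the α_i gives m(x) = 9 + 1·x (degree < 2) with m(α_i) = c_i for every i, so c is indeed a codeword.


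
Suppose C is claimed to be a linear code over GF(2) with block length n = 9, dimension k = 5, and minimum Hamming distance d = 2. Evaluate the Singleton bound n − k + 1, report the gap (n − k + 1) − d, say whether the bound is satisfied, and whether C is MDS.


Singleton RHS = n − k + 1 = 5, slack = 3, bound satisfied, not MDS.

Singleton bound: d ≤ n − k + 1.
Here n = 9, k = 5, so n − k + 1 = 5.
Given d = 2, check d ≤ 5: YES.
Slack = (n − k + 1) − d = 3.
The code is NOT MDS (slack = 3 > 0).
Description: the claimed parameters are [9, 5, 2]_2; such a code would be non-MDS.


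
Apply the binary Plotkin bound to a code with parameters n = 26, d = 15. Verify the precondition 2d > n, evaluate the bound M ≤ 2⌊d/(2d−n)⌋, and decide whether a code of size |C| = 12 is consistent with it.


Plotkin bound M ≤ 6; given |C| = 12 > bound (violated).

Check applicability: 2d = 30, n = 26.
2d − n = 4 > 0, so Plotkin applies.
Compute d/(2d−n) = 15/4 ≈ 3.7500.
⌊d/(2d−n)⌋ = 3.
Plotkin bound: M ≤ 2·3 = 6.
Given |C| = 12, check: VIOLATED.
This |C| is above the Plotkin bound, so no binary code with n = 26, d = 15 and 12 codewords exists.


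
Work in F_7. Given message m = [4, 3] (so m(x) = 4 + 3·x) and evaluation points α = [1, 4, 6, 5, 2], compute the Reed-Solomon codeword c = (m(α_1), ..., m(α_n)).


c = [0, 2, 1, 5, 3]

Message polynomial: m(x) = 4 + 3·x (mod 7).
For each evaluation point α_i, compute m(α_i) mod 7:
  α_1 = 1: Horner steps 3 → 0, so m(1) = 0.
  α_2 = 4: Horner steps 3 → 2, so m(4) = 2.
  α_3 = 6: Horner steps 3 → 1, so m(6) = 1.
  α_4 = 5: Horner steps 3 → 5, so m(5) = 5.
  α_5 = 2: Horner steps 3 → 3, so m(2) = 3.
Codeword c = [0, 2, 1, 5, 3] ∈ F_7^5.


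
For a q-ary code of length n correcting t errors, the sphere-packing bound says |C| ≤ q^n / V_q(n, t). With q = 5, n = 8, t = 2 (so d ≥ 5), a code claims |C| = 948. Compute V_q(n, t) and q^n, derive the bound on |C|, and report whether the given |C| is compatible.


V_q(n, t) = 481, q^n = 390625, Hamming bound = 812, |C| = 948 > bound (violated).

Step 1: Compute V_q(n, t) = Σ_{j=0}^2 C(n, j) (q−1)^j.
  j = 0: C(8,0)·(4)^0 = 1·1 = 1.
  j = 1: C(8,1)·(4)^1 = 8·4 = 32.
  j = 2: C(8,2)·(4)^2 = 28·16 = 448.
  V_q(n, t) = 1 + 32 + 448 = 481.
Step 2: q^n = 5^8 = 390625.
Step 3: Hamming bound ⌊q^n / V_q(n,t)⌋ = ⌊390625/481⌋ = 812.
Step 4: Compare |C| = 948 to 812: violated.
The claimed |C| lies above the Hamming bound, so no 5-ary code of length 8 with d ≥ 5 can have 948 codewords.


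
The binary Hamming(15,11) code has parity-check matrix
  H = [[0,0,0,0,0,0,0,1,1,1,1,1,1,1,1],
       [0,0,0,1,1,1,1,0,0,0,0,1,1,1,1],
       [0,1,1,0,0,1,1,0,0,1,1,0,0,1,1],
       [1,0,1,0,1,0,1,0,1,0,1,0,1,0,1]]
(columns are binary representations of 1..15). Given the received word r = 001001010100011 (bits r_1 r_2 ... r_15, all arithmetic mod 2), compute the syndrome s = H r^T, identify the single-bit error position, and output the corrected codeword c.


s = (0, 1, 1, 0)^T, error position = 6, corrected codeword c = 001000010100011

Compute s = H r^T mod 2 one row at a time:
  s_1 = 1 + 0 + 1 + 0 + 0 + 0 + 1 + 1 = 4 ≡ 0 (mod 2).
  s_2 = 0 + 0 + 1 + 0 + 0 + 0 + 1 + 1 = 3 ≡ 1 (mod 2).
  s_3 = 0 + 1 + 1 + 0 + 1 + 0 + 1 + 1 = 5 ≡ 1 (mod 2).
  s_4 = 0 + 1 + 0 + 0 + 0 + 0 + 0 + 1 = 2 ≡ 0 (mod 2).
s = (0, 1, 1, 0)^T — this equals column 6 of H (binary 0110), so error is at position 6.
Correct: flip bit 6 of r = 001001010100011 to get c = 001000010100011.
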